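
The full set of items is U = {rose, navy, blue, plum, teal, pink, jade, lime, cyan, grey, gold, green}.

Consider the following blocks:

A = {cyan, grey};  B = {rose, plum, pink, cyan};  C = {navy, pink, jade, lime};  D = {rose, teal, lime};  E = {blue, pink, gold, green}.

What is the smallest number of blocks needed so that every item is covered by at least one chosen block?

Take {A, B, C, D, E}. Their union is {rose, navy, blue, plum, teal, pink, jade, lime, cyan, grey, gold, green}, which is all 12 items.
No 4 of the 5 blocks cover everything (all 5 combinations miss at least one item), so 5 is optimal.

5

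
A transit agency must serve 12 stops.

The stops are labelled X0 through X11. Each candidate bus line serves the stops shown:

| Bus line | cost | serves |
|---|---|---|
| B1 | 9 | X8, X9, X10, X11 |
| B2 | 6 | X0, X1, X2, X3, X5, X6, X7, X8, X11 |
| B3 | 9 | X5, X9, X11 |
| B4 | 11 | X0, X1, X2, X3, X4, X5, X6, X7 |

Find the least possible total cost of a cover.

20

B1, B4 together cover every stop (B1 ∪ B4 = {X0, X1, X2, X3, X4, X5, X6, X7, X8, X9, X10, X11}); total cost 9 + 11 = 20.
The greedy pick B2, B1, B4 costs 26; no covering selection beats 20.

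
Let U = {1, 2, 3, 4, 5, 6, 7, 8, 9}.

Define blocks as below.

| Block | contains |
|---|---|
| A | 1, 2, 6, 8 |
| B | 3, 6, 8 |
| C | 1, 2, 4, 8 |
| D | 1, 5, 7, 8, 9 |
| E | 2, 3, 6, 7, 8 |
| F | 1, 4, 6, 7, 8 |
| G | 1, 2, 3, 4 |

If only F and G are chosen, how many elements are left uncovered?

2

Union of F, G = {1, 2, 3, 4, 6, 7, 8}.
Not covered: 5, 9 — 2 elements.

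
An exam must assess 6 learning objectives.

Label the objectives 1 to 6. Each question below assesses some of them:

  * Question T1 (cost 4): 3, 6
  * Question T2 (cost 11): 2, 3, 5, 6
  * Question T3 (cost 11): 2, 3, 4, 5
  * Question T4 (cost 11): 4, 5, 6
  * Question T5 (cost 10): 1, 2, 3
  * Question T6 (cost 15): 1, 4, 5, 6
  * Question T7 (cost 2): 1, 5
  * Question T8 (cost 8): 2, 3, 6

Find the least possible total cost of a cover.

T1, T3, T7 together cover every objective (T1 ∪ T3 ∪ T7 = {1, 2, 3, 4, 5, 6}); total cost 4 + 11 + 2 = 17.
No covering selection has total cost below 17.

17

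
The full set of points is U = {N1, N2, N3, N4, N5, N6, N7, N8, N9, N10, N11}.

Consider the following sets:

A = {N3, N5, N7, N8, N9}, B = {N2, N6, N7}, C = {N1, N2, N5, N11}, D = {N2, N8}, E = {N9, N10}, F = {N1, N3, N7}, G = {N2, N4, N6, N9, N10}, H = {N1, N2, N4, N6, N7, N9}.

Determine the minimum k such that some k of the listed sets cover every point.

A and C and G together: A ∪ C ∪ G = {N1, N2, N3, N4, N5, N6, N7, N8, N9, N10, N11} — every point is covered.
Only C contains N11, so C is forced; the remaining 7 points need at least 2 more sets (each remaining set adds at most 4) — so at least 3 sets are needed, and 3 is optimal.

3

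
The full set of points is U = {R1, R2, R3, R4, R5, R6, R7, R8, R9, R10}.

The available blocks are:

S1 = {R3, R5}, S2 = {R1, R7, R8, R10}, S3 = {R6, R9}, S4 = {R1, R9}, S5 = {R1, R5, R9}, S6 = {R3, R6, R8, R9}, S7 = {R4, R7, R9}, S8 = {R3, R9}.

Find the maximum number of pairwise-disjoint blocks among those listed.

S1, S2, S3 are pairwise disjoint (S1={R3,R5}; S2={R1,R7,R8,R10}; S3={R6,R9}).
Every remaining block overlaps one of these, and no 4 of the listed blocks are pairwise disjoint, so 3 is the maximum.

3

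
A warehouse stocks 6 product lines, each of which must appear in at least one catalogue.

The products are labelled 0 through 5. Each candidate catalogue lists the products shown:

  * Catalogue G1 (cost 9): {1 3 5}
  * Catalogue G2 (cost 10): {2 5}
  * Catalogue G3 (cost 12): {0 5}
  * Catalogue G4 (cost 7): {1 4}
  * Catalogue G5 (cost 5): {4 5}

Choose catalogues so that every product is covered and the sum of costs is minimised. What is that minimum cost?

36

G1, G2, G3, G5 together cover every product (G1 ∪ G2 ∪ G3 ∪ G5 = {0, 1, 2, 3, 4, 5}); total cost 9 + 10 + 12 + 5 = 36.
No covering selection has total cost below 36.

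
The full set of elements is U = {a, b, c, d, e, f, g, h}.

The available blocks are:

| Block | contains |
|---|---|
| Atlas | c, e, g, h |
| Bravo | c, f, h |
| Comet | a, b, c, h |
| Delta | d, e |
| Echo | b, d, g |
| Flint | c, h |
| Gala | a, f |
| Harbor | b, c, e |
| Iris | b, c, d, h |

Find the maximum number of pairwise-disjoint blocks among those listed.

3

Delta, Flint, Gala are pairwise disjoint (Delta={d,e}; Flint={c,h}; Gala={a,f}).
Every remaining block overlaps one of these, and no 4 of the listed blocks are pairwise disjoint, so 3 is the maximum.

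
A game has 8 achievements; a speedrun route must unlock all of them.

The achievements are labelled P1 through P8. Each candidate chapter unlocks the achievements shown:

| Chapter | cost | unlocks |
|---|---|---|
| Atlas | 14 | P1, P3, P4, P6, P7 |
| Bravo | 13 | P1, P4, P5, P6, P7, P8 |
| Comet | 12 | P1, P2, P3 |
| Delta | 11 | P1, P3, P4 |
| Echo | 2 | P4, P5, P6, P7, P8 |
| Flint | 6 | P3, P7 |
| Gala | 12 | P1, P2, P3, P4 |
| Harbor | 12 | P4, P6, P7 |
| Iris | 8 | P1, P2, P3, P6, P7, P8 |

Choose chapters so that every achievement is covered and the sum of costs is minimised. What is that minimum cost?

Echo, Iris together cover every achievement (Echo ∪ Iris = {P1, P2, P3, P4, P5, P6, P7, P8}); total cost 2 + 8 = 10.
No covering selection has total cost below 10.

10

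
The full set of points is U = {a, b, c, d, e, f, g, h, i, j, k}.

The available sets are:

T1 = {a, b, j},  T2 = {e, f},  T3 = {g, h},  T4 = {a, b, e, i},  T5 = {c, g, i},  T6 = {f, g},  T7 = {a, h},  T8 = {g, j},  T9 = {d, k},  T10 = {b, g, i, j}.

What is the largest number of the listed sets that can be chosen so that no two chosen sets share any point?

T2, T5, T7, T9 are pairwise disjoint (T2={e,f}; T5={c,g,i}; T7={a,h}; T9={d,k}).
Every remaining set overlaps one of these, and no 5 of the listed sets are pairwise disjoint, so 4 is the maximum.

4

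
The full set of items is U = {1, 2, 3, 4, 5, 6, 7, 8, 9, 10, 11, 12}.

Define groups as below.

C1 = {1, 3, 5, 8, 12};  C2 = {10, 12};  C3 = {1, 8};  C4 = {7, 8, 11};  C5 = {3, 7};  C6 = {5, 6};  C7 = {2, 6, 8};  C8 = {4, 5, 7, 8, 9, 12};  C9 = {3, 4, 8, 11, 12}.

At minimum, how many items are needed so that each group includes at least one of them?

4

The 4 items {6, 7, 8, 12} hit every group.
The groups C2, C3, C5, C6 are pairwise disjoint, so any hitting set needs a separate item for each — at least 4. Hence 4 is optimal.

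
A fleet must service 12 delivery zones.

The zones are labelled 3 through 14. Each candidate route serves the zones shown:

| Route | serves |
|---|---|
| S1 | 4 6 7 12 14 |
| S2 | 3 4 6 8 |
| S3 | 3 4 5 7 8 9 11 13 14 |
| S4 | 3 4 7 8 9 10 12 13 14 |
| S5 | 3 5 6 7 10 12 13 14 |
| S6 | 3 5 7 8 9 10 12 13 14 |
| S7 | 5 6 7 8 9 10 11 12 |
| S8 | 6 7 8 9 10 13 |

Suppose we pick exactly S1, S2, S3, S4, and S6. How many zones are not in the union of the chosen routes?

0

Union of S1, S2, S3, S4, S6 = {3, 4, 5, 6, 7, 8, 9, 10, 11, 12, 13, 14} — that's every zone, so 0 are uncovered.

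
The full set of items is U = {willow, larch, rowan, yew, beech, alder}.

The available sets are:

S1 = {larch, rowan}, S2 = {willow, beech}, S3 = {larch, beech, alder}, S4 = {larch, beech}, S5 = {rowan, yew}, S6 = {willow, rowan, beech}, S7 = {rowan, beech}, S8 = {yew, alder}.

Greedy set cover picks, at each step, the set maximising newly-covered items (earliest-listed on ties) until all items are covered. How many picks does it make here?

3

Greedy: pick S3 (covers 3 new) → pick S5 (covers 2 new) → pick S2 (covers 1 new). Total picks: 3.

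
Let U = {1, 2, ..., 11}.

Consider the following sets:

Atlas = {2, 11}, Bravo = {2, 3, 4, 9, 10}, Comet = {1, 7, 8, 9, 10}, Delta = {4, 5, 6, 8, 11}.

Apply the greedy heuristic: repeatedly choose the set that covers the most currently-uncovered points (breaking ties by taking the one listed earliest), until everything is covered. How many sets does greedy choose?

Greedy: pick Bravo (covers 5 new) → pick Delta (covers 4 new) → pick Comet (covers 2 new). Total picks: 3.

3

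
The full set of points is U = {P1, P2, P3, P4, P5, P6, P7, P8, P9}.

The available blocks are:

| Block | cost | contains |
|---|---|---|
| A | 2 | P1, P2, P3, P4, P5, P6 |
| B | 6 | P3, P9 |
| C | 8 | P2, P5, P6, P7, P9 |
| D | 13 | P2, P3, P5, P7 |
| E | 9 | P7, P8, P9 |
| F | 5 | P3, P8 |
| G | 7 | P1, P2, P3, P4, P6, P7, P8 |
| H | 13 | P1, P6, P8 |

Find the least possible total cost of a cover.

11

A, E together cover every point (A ∪ E = {P1, P2, P3, P4, P5, P6, P7, P8, P9}); total cost 2 + 9 = 11.
No covering selection has total cost below 11.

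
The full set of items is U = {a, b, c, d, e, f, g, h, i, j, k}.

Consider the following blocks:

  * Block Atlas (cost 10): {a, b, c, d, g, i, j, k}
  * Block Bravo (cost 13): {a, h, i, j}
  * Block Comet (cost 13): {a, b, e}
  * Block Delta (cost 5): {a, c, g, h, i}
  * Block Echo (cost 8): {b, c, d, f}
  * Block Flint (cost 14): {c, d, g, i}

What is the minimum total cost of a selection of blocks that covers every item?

36

Atlas, Comet, Delta, Echo together cover every item (Atlas ∪ Comet ∪ Delta ∪ Echo = {a, b, c, d, e, f, g, h, i, j, k}); total cost 10 + 13 + 5 + 8 = 36.
No covering selection has total cost below 36.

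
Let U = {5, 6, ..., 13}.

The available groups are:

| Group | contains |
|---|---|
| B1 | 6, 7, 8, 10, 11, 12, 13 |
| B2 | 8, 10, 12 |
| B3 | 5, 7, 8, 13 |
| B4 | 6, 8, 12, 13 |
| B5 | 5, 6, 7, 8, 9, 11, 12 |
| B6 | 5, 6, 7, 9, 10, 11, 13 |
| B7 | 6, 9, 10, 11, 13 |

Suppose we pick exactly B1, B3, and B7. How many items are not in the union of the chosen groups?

0

Union of B1, B3, B7 = {5, 6, 7, 8, 9, 10, 11, 12, 13} — that's every item, so 0 are uncovered.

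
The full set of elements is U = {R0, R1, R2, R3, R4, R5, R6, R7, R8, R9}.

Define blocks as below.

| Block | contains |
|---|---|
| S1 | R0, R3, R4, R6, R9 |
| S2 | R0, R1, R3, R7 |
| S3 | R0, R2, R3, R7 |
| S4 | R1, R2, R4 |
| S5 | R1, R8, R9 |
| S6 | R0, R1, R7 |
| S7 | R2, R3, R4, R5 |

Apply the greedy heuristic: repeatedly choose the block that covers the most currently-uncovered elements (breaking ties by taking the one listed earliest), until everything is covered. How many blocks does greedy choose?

Greedy: pick S1 (covers 5 new) → pick S2 (covers 2 new) → pick S7 (covers 2 new) → pick S5 (covers 1 new). Total picks: 4.

4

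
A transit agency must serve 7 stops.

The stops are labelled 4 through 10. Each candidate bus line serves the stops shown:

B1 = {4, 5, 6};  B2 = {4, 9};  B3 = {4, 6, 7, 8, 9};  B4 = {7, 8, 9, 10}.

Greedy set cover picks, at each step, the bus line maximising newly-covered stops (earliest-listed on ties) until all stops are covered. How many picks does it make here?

Greedy: pick B3 (covers 5 new) → pick B1 (covers 1 new) → pick B4 (covers 1 new). Total picks: 3.
(The true minimum cover uses only 2 bus lines, so greedy is not optimal here.)

3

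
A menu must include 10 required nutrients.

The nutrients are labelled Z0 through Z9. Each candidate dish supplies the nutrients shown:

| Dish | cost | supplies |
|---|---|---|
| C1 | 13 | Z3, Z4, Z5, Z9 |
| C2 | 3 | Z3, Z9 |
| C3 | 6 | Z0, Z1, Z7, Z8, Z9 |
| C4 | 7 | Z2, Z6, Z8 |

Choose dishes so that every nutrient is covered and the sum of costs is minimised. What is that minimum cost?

C1, C3, C4 together cover every nutrient (C1 ∪ C3 ∪ C4 = {Z0, Z1, Z2, Z3, Z4, Z5, Z6, Z7, Z8, Z9}); total cost 13 + 6 + 7 = 26.
The greedy pick C3, C2, C4, C1 costs 29; no covering selection beats 26.

26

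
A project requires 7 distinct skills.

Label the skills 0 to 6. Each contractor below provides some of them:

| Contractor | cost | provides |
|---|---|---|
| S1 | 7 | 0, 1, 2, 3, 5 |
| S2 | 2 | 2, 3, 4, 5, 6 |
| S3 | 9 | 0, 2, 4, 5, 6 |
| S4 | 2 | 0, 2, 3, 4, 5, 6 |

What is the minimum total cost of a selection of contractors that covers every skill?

S1, S2 together cover every skill (S1 ∪ S2 = {0, 1, 2, 3, 4, 5, 6}); total cost 7 + 2 = 9.
No covering selection has total cost below 9.

9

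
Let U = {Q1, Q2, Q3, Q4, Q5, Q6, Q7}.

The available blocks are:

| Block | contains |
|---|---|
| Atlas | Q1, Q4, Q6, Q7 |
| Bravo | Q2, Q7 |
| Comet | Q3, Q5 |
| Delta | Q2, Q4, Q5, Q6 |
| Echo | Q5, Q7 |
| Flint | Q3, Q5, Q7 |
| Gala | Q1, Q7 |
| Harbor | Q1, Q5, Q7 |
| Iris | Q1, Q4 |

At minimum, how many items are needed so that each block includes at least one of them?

H = {Q1, Q2, Q5} meets every block (each contains at least one member of H), and |H| = 3.
The blocks Bravo, Comet, Iris are pairwise disjoint, so any hitting set needs a separate item for each — at least 3. Hence 3 is optimal.

3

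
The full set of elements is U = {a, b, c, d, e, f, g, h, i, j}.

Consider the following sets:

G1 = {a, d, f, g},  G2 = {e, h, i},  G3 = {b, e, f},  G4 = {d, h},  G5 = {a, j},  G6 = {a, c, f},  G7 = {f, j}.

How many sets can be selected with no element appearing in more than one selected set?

3

G3, G4, G5 are pairwise disjoint (G3={b,e,f}; G4={d,h}; G5={a,j}).
Every remaining set overlaps one of these, and no 4 of the listed sets are pairwise disjoint, so 3 is the maximum.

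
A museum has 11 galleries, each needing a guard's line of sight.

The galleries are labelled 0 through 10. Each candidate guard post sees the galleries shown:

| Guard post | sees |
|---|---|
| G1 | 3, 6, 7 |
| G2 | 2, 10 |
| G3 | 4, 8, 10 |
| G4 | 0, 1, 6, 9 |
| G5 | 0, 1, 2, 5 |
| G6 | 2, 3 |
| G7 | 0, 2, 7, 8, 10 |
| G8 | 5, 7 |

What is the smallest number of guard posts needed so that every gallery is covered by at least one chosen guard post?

Take {G1, G3, G4, G5}. Their union is {0, 1, 2, 3, 4, 5, 6, 7, 8, 9, 10}, which is all 11 galleries.
No 3 of the 8 guard posts cover everything (all 56 combinations miss at least one gallery), so 4 is optimal.

4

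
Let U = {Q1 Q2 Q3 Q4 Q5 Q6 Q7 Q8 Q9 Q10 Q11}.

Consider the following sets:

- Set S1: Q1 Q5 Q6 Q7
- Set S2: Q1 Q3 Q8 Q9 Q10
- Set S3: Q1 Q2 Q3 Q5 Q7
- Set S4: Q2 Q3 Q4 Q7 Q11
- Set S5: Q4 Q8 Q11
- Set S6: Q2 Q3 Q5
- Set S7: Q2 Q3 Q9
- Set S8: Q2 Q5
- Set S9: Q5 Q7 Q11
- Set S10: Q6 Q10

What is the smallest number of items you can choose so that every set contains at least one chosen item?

4

The 4 items {Q2, Q6, Q10, Q11} hit every set.
No choice of 3 items meets every set, so 4 is the minimum.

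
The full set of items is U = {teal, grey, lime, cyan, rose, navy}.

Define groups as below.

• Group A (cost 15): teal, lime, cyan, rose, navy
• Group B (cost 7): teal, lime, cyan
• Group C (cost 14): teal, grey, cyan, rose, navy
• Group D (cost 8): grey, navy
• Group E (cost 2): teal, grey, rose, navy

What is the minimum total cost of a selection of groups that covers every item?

9

B, E together cover every item (B ∪ E = {teal, grey, lime, cyan, rose, navy}); total cost 7 + 2 = 9.
No covering selection has total cost below 9.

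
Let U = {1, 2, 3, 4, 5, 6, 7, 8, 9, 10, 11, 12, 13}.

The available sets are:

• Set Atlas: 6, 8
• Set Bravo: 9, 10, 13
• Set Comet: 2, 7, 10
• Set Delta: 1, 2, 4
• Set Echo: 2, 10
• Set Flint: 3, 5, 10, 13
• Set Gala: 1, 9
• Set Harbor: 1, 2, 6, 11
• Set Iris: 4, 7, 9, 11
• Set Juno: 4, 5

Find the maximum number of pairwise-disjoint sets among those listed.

4

Atlas, Echo, Gala, Juno are pairwise disjoint (Atlas={6,8}; Echo={2,10}; Gala={1,9}; Juno={4,5}).
Every remaining set overlaps one of these, and no 5 of the listed sets are pairwise disjoint, so 4 is the maximum.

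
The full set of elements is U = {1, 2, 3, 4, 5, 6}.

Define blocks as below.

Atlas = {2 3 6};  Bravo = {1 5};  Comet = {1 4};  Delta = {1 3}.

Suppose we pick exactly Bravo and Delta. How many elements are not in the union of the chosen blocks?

Union of Bravo, Delta = {1, 3, 5}.
Not covered: 2, 4, 6 — 3 elements.

3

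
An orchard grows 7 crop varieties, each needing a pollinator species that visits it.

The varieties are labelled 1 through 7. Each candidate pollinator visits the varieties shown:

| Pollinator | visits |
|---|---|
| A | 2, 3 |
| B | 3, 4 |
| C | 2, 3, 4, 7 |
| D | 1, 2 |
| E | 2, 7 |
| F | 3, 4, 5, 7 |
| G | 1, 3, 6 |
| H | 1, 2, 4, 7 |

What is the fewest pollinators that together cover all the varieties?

3

A and F and G together: A ∪ F ∪ G = {1, 2, 3, 4, 5, 6, 7} — every variety is covered.
Only F contains 5, so F is forced; the remaining 3 varieties need at least 2 more pollinators (each remaining pollinator adds at most 2) — so at least 3 pollinators are needed, and 3 is optimal.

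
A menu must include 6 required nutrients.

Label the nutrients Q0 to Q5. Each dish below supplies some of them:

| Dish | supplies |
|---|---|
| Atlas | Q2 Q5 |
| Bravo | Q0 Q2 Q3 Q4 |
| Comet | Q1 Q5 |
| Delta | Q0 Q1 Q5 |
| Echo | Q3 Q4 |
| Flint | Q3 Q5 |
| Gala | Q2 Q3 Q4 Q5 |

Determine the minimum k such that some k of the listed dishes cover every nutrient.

Take {Bravo, Comet}. Their union is {Q0, Q1, Q2, Q3, Q4, Q5}, which is all 6 nutrients.
No single dish has all 6 nutrients (the largest, Bravo, has 4), so 2 is optimal.

2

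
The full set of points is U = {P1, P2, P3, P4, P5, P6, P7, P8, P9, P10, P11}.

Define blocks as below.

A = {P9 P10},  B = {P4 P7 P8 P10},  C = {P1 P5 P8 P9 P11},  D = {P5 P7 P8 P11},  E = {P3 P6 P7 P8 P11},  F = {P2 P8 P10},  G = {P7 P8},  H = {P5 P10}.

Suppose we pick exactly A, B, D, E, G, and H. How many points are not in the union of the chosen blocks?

Union of A, B, D, E, G, H = {P3, P4, P5, P6, P7, P8, P9, P10, P11}.
Not covered: P1, P2 — 2 points.

2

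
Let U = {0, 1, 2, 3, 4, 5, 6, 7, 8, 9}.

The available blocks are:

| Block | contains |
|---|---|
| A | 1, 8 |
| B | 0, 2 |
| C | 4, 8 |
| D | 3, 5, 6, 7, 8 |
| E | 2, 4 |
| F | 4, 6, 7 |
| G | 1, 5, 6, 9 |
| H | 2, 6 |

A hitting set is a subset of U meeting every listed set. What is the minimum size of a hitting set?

3

Take T = {2, 6, 8}. Each listed block contains at least one of these, so T is a hitting set of size 3.
The blocks B, C, G are pairwise disjoint, so any hitting set needs a separate item for each — at least 3. Hence 3 is optimal.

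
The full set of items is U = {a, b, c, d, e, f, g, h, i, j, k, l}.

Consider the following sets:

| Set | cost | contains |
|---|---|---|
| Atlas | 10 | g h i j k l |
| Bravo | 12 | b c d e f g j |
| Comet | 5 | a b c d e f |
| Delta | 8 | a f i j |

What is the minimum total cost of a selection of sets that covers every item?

15

Atlas, Comet together cover every item (Atlas ∪ Comet = {a, b, c, d, e, f, g, h, i, j, k, l}); total cost 10 + 5 = 15.
No covering selection has total cost below 15.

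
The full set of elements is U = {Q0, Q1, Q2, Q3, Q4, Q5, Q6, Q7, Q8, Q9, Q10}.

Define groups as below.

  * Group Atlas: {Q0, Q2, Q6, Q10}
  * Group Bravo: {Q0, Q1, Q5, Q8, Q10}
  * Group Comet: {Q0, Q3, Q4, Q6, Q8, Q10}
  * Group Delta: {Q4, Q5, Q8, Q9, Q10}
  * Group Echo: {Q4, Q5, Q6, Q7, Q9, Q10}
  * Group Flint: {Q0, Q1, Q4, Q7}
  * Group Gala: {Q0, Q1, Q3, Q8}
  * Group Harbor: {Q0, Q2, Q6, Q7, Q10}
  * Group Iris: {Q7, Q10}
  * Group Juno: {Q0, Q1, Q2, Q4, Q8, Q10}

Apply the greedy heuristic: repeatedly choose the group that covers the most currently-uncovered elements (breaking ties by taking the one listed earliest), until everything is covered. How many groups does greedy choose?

3

Greedy: pick Comet (covers 6 new) → pick Echo (covers 3 new) → pick Juno (covers 2 new). Total picks: 3.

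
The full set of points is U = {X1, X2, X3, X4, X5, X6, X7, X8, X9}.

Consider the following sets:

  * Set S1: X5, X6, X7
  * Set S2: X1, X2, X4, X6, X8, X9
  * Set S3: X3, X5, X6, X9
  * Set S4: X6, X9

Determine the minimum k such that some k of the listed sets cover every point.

3

S1, S2, and S3 cover everything between them: the union {X1, X2, X3, X4, X5, X6, X7, X8, X9} is all of U.
Only S2 contains X1, so S2 is forced; the remaining 3 points need at least 2 more sets (each remaining set adds at most 2) — so at least 3 sets are needed, and 3 is optimal.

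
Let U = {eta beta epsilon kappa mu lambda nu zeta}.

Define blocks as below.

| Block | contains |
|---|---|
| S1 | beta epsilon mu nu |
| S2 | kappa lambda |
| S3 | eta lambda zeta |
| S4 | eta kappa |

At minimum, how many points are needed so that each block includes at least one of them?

Take H = {epsilon, kappa, zeta}. Each listed block contains at least one of these, so H is a hitting set of size 3.
No choice of 2 points meets every block, so 3 is the minimum.

3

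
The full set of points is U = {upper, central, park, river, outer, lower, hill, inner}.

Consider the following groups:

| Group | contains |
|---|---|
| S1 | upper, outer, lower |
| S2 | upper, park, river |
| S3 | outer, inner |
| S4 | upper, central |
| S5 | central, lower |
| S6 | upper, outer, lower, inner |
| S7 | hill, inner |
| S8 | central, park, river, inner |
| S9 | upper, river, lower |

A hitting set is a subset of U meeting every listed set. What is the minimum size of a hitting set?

H = {upper, lower, inner} meets every group (each contains at least one member of H), and |H| = 3.
The groups S2, S3, S5 are pairwise disjoint, so any hitting set needs a separate point for each — at least 3. Hence 3 is optimal.

3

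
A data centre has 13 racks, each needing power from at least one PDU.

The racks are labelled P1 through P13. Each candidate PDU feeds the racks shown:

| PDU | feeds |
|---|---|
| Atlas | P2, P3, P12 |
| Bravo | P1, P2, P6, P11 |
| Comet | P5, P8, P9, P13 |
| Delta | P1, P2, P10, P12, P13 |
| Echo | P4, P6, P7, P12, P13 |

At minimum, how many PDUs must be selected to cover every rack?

5

Atlas and Bravo and Comet and Delta and Echo together: Atlas ∪ Bravo ∪ Comet ∪ Delta ∪ Echo = {P1, P2, P3, P4, P5, P6, P7, P8, P9, P10, P11, P12, P13} — every rack is covered.
No 4 of the 5 PDUs cover everything (all 5 combinations miss at least one rack), so 5 is optimal.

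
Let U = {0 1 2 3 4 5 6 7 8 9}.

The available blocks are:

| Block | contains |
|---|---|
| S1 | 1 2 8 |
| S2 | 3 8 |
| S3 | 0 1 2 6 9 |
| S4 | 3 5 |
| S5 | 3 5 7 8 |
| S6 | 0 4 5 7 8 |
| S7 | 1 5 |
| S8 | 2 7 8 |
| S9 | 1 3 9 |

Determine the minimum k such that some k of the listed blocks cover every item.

3

S3, S5, and S6 cover everything between them: the union {0, 1, 2, 3, 4, 5, 6, 7, 8, 9} is all of U.
Only S6 contains 4, so S6 is forced; the remaining 5 items need at least 2 more blocks (each remaining block adds at most 4) — so at least 3 blocks are needed, and 3 is optimal.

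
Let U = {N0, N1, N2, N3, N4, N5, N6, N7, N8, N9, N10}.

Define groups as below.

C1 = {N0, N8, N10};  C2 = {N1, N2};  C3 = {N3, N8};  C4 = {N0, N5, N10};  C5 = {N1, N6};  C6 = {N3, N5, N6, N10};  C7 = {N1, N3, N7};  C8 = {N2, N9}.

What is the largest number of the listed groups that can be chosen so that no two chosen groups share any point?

C3, C4, C5, C8 are pairwise disjoint (C3={N3,N8}; C4={N0,N5,N10}; C5={N1,N6}; C8={N2,N9}).
Every remaining group overlaps one of these, and no 5 of the listed groups are pairwise disjoint, so 4 is the maximum.

4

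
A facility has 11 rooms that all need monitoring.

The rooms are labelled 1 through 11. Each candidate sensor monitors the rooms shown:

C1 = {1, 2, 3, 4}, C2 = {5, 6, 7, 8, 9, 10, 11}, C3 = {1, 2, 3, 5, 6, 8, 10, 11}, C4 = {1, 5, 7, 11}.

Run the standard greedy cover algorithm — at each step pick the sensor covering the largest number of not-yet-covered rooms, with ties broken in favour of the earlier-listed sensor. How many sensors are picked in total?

3

Greedy: pick C3 (covers 8 new) → pick C2 (covers 2 new) → pick C1 (covers 1 new). Total picks: 3.
(The true minimum cover uses only 2 sensors, so greedy is not optimal here.)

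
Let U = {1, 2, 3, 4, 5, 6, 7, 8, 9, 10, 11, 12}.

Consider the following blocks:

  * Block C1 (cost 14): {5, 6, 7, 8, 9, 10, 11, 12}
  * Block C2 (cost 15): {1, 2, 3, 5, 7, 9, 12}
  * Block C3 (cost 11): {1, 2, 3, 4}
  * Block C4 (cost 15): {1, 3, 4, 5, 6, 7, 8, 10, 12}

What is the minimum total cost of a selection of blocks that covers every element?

25

C1, C3 together cover every element (C1 ∪ C3 = {1, 2, 3, 4, 5, 6, 7, 8, 9, 10, 11, 12}); total cost 14 + 11 = 25.
The greedy pick C4, C1, C3 costs 40; no covering selection beats 25.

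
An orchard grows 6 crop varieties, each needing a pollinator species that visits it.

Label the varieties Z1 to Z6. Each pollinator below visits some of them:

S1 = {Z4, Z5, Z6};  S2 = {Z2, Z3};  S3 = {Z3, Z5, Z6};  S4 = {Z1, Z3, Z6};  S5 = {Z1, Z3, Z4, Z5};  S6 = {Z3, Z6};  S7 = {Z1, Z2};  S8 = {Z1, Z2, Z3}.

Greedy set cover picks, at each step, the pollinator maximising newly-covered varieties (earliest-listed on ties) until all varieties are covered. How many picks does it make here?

Greedy: pick S5 (covers 4 new) → pick S1 (covers 1 new) → pick S2 (covers 1 new). Total picks: 3.
(The true minimum cover uses only 2 pollinators, so greedy is not optimal here.)

3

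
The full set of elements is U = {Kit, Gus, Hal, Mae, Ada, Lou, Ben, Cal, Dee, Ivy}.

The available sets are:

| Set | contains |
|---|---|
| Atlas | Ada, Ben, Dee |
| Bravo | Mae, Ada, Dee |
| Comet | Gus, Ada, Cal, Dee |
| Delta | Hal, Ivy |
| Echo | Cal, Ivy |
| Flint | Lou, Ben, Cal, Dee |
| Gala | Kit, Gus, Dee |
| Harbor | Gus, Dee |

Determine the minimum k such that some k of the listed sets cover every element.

Bravo and Delta and Flint and Gala together: Bravo ∪ Delta ∪ Flint ∪ Gala = {Kit, Gus, Hal, Mae, Ada, Lou, Ben, Cal, Dee, Ivy} — every element is covered.
Only Gala contains Kit, so Gala is forced; the remaining 7 elements need at least 3 more sets (each remaining set adds at most 3) — so at least 4 sets are needed, and 4 is optimal.

4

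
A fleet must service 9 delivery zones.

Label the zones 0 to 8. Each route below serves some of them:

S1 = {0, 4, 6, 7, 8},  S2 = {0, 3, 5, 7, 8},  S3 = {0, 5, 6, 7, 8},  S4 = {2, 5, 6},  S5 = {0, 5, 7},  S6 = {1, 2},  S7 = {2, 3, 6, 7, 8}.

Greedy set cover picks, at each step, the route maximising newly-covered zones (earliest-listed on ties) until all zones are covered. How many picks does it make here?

Greedy: pick S1 (covers 5 new) → pick S2 (covers 2 new) → pick S6 (covers 2 new). Total picks: 3.

3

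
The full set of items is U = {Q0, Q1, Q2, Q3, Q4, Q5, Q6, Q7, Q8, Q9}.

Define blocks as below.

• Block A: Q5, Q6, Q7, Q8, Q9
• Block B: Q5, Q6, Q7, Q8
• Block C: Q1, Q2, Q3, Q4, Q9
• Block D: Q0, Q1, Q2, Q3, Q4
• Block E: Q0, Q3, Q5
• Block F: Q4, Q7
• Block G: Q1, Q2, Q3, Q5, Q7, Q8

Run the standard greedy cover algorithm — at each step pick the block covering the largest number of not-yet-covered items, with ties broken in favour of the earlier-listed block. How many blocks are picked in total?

3

Greedy: pick G (covers 6 new) → pick A (covers 2 new) → pick D (covers 2 new). Total picks: 3.
(The true minimum cover uses only 2 blocks, so greedy is not optimal here.)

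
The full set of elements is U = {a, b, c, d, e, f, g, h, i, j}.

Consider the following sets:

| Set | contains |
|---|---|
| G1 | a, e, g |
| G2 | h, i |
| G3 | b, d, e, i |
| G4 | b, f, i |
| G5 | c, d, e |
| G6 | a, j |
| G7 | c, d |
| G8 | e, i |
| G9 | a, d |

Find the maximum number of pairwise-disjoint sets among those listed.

G4, G5, G6 are pairwise disjoint (G4={b,f,i}; G5={c,d,e}; G6={a,j}).
Every remaining set overlaps one of these, and no 4 of the listed sets are pairwise disjoint, so 3 is the maximum.

3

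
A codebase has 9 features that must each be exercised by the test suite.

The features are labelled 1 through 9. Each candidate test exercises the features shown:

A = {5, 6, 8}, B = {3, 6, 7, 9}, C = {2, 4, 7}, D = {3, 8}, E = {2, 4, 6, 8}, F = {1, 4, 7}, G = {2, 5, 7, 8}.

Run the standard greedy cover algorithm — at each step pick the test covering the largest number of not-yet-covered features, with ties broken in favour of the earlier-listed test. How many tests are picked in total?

Greedy: pick B (covers 4 new) → pick E (covers 3 new) → pick A (covers 1 new) → pick F (covers 1 new). Total picks: 4.
(The true minimum cover uses only 3 tests, so greedy is not optimal here.)

4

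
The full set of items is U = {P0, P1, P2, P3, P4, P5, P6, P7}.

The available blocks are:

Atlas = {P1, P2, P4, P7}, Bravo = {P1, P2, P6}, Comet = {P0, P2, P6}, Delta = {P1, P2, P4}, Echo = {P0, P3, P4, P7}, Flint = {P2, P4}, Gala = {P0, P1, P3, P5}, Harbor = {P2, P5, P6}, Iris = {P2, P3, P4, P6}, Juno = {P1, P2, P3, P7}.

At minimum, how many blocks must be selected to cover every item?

Atlas and Comet and Gala together: Atlas ∪ Comet ∪ Gala = {P0, P1, P2, P3, P4, P5, P6, P7} — every item is covered.
No 2 of the 10 blocks cover everything (all 45 combinations miss at least one item), so 3 is optimal.

3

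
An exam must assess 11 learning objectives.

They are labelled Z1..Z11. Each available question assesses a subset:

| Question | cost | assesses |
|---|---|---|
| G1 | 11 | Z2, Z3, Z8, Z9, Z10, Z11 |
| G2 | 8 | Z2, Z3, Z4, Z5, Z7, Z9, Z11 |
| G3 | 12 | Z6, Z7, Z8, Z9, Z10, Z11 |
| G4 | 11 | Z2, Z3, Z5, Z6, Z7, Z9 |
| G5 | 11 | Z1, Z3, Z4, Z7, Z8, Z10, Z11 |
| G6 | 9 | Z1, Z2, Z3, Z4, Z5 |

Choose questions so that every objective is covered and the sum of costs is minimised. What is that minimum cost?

21

G3, G6 together cover every objective (G3 ∪ G6 = {Z1, Z2, Z3, Z4, Z5, Z6, Z7, Z8, Z9, Z10, Z11}); total cost 12 + 9 = 21.
The greedy pick G2, G5, G4 costs 30; no covering selection beats 21.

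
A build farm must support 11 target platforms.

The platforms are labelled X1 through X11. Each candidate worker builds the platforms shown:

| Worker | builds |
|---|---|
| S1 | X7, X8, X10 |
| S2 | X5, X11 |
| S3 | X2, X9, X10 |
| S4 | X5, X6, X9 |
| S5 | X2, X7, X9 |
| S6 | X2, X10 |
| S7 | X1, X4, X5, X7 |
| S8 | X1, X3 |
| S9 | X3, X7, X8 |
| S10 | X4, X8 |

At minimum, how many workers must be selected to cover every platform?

5

Take {S2, S3, S4, S7, S9}. Their union is {X1, X2, X3, X4, X5, X6, X7, X8, X9, X10, X11}, which is all 11 platforms.
No 4 of the 10 workers cover everything (all 210 combinations miss at least one platform), so 5 is optimal.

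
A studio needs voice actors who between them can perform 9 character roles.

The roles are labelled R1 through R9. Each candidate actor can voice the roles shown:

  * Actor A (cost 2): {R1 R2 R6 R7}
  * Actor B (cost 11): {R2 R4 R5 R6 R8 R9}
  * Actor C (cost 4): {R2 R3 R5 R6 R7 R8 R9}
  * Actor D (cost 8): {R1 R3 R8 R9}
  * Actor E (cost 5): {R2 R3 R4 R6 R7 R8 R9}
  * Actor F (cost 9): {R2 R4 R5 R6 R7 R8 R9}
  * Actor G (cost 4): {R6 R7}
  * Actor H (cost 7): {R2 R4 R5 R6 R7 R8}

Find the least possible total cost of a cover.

11

A, C, E together cover every role (A ∪ C ∪ E = {R1, R2, R3, R4, R5, R6, R7, R8, R9}); total cost 2 + 4 + 5 = 11.
No covering selection has total cost below 11.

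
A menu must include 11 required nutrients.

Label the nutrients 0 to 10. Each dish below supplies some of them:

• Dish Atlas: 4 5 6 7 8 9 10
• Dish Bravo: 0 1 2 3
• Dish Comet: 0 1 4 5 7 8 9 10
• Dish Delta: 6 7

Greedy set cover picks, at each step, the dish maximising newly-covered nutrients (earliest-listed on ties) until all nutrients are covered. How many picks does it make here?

Greedy: pick Comet (covers 8 new) → pick Bravo (covers 2 new) → pick Atlas (covers 1 new). Total picks: 3.
(The true minimum cover uses only 2 dishes, so greedy is not optimal here.)

3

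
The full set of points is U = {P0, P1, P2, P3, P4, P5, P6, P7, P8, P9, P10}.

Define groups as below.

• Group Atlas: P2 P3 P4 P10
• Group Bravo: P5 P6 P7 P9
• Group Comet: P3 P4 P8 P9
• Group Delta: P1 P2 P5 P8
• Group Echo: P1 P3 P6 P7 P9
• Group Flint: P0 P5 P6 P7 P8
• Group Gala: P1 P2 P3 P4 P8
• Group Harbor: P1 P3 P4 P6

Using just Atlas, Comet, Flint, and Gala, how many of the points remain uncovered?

Union of Atlas, Comet, Flint, Gala = {P0, P1, P2, P3, P4, P5, P6, P7, P8, P9, P10} — that's every point, so 0 are uncovered.

0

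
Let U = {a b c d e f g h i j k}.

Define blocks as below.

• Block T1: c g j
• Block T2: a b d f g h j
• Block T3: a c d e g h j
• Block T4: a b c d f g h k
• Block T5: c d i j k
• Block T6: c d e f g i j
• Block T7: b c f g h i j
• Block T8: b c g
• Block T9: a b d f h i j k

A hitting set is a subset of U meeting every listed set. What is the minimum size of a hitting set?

T = {g, k} meets every block (each contains at least one member of T), and |T| = 2.
No single item lies in every block, so at least 2 are needed and 2 is optimal.

2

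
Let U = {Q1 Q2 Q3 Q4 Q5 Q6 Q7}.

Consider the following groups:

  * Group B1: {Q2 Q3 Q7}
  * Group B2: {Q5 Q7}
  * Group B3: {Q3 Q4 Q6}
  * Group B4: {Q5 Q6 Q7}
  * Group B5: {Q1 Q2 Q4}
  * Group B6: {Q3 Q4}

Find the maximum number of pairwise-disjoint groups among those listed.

2

B2, B3 are pairwise disjoint (B2={Q5,Q7}; B3={Q3,Q4,Q6}).
Every remaining group overlaps one of these, and no 3 of the listed groups are pairwise disjoint, so 2 is the maximum.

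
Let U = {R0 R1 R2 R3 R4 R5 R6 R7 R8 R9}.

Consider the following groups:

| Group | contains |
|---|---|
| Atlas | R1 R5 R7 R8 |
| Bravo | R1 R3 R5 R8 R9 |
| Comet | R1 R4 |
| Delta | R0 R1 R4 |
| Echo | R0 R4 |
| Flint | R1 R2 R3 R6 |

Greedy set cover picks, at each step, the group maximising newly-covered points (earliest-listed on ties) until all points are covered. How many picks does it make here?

4

Greedy: pick Bravo (covers 5 new) → pick Delta (covers 2 new) → pick Flint (covers 2 new) → pick Atlas (covers 1 new). Total picks: 4.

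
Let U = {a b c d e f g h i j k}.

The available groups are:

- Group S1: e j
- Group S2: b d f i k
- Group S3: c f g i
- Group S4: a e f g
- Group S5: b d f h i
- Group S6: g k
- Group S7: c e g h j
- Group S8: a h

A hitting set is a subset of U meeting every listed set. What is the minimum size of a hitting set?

T = {a, b, g, j} meets every group (each contains at least one member of T), and |T| = 4.
No choice of 3 elements meets every group, so 4 is the minimum.

4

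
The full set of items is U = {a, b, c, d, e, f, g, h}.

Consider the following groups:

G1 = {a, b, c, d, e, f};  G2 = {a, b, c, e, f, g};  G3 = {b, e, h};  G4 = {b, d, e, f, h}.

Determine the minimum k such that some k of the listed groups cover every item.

G2 and G4 together: G2 ∪ G4 = {a, b, c, d, e, f, g, h} — every item is covered.
No single group has all 8 items (the largest, G1, has 6), so 2 is optimal.

2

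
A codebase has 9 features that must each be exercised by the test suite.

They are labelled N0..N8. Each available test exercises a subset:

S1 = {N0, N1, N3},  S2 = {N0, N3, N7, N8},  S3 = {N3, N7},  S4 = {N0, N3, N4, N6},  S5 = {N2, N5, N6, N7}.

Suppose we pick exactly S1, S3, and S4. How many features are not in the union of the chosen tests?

3

Union of S1, S3, S4 = {N0, N1, N3, N4, N6, N7}.
Not covered: N2, N5, N8 — 3 features.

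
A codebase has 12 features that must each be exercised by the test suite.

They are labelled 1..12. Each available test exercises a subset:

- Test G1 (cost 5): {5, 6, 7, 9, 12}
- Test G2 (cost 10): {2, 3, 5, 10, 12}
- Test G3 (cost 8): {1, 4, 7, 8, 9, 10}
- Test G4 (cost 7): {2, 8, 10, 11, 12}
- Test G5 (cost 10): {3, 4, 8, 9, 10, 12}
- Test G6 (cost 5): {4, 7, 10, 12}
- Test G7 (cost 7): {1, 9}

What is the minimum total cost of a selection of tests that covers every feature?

G1, G4, G5, G7 together cover every feature (G1 ∪ G4 ∪ G5 ∪ G7 = {1, 2, 3, 4, 5, 6, 7, 8, 9, 10, 11, 12}); total cost 5 + 7 + 10 + 7 = 29.
The greedy pick G1, G4, G3, G2 costs 30; no covering selection beats 29.

29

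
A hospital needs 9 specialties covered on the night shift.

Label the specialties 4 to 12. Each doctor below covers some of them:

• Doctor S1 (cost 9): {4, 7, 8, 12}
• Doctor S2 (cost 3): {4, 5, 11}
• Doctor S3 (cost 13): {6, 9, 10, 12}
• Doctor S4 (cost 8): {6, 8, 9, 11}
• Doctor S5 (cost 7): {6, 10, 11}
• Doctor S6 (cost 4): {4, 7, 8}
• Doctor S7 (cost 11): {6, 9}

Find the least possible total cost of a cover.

S2, S3, S6 together cover every specialty (S2 ∪ S3 ∪ S6 = {4, 5, 6, 7, 8, 9, 10, 11, 12}); total cost 3 + 13 + 4 = 20.
No covering selection has total cost below 20.

20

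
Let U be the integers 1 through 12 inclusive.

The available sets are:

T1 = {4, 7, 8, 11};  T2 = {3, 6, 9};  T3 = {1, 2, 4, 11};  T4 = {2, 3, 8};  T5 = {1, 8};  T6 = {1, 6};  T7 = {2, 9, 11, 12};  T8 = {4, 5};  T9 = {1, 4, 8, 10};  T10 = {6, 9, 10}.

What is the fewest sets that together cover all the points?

T1, T2, T7, T8, and T9 cover everything between them: the union {1, 2, 3, 4, 5, 6, 7, 8, 9, 10, 11, 12} is all of U.
No 4 of the 10 sets cover everything (all 210 combinations miss at least one point), so 5 is optimal.

5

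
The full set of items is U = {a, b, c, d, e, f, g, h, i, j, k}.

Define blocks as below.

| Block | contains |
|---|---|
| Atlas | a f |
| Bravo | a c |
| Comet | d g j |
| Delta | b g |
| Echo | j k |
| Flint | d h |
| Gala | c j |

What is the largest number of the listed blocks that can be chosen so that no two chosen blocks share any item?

Bravo, Delta, Echo, Flint are pairwise disjoint (Bravo={a,c}; Delta={b,g}; Echo={j,k}; Flint={d,h}).
Every remaining block overlaps one of these, and no 5 of the listed blocks are pairwise disjoint, so 4 is the maximum.

4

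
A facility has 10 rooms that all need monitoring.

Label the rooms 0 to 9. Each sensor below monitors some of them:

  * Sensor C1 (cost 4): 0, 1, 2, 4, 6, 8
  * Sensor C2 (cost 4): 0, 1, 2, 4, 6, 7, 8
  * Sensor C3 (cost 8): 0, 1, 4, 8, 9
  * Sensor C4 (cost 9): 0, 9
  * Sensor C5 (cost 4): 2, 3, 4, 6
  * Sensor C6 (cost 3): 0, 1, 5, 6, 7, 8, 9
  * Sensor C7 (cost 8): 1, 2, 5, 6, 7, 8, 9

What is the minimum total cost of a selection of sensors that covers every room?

C5, C6 together cover every room (C5 ∪ C6 = {0, 1, 2, 3, 4, 5, 6, 7, 8, 9}); total cost 4 + 3 = 7.
No covering selection has total cost below 7.

7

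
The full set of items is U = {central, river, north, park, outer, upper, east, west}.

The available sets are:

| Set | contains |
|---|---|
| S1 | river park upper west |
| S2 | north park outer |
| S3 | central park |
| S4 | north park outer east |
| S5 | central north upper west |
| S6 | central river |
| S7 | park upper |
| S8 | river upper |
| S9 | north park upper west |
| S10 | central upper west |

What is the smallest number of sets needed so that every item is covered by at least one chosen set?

S1, S4, and S10 cover everything between them: the union {central, river, north, park, outer, upper, east, west} is all of U.
Only S4 contains east, so S4 is forced; the remaining 4 items need at least 2 more sets (each remaining set adds at most 3) — so at least 3 sets are needed, and 3 is optimal.

3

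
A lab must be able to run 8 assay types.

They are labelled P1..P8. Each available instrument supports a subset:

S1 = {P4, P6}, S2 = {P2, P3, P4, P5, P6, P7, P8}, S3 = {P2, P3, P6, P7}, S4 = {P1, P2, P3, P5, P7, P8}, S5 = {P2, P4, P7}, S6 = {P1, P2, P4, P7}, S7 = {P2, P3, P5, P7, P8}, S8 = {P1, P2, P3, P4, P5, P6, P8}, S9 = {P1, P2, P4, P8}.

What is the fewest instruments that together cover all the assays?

2

S2 and S9 together: S2 ∪ S9 = {P1, P2, P3, P4, P5, P6, P7, P8} — every assay is covered.
No single instrument has all 8 assays (the largest, S2, has 7), so 2 is optimal.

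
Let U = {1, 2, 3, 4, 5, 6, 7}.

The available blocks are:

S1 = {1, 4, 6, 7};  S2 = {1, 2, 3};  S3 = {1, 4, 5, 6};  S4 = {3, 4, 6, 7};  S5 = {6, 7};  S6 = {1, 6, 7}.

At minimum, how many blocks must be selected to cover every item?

Take {S2, S3, S5}. Their union is {1, 2, 3, 4, 5, 6, 7}, which is all 7 items.
Only S2 contains 2, so S2 is forced; the remaining 4 items need at least 2 more blocks (each remaining block adds at most 3) — so at least 3 blocks are needed, and 3 is optimal.

3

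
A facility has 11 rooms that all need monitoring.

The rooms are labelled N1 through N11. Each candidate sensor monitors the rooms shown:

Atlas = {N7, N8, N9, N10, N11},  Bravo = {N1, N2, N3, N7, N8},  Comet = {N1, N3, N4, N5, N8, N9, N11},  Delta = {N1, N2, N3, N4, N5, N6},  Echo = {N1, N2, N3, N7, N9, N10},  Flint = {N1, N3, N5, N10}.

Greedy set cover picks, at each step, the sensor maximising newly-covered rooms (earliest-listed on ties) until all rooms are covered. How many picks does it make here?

3

Greedy: pick Comet (covers 7 new) → pick Echo (covers 3 new) → pick Delta (covers 1 new). Total picks: 3.
(The true minimum cover uses only 2 sensors, so greedy is not optimal here.)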